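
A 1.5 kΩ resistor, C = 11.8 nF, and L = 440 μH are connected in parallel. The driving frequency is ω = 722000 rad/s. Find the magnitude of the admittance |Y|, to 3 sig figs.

X_L = ωL = 318 Ω
X_C = 1/(ωC) = 117 Ω
Parallel: admittances add. Y = 1/R + 1/(jωL) + jωC
Y = (0.000667 + j0.00537) S
|Y| = 0.00541 S → |Z| = 1/|Y| = 185 Ω, ∠Z = −∠Y = -82.9°

5.41 mS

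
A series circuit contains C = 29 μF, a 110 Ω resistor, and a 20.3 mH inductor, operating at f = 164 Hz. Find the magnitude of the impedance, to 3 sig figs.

ω = 2πf = 1030 rad/s
X_L = ωL = 20.9 Ω
X_C = 1/(ωC) = 33.5 Ω
Net reactance X = X_L − X_C = -12.5 Ω
Z = 110 − j12.5 Ω
|Z| = √(110² + 12.5²) = 111 Ω

111 Ω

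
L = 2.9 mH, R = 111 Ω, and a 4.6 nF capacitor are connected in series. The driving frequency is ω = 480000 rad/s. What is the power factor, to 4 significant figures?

X_L = ωL = 1392 Ω
X_C = 1/(ωC) = 452.9 Ω
Net reactance X = X_L − X_C = 939.1 Ω
Z = 111.0 + j939.1 Ω
|Z| = √(111.0² + 939.1²) = 945.6 Ω
∠Z = arctan(939.1/111.0) = 83.26°
cos φ = cos(83.26°) = 0.1174

0.1174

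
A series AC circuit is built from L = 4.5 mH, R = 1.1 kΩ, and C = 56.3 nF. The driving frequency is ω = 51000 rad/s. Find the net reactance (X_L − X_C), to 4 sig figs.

-118.8 Ω

X_L = ωL = 229.5 Ω
X_C = 1/(ωC) = 348.3 Ω
X = 229.5 − 348.3 = -118.8 Ω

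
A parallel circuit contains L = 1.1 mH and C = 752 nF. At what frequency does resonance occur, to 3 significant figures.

5.53 kHz

ω₀ = 1/√(LC) = 1/√(0.0011 × 7.52e-07) = 34770 rad/s
f₀ = ω₀/(2π) = 5.53 kHz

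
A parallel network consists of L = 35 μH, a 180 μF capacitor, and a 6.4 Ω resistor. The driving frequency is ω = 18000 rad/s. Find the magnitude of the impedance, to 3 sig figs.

0.602 Ω

X_L = ωL = 0.630 Ω
X_C = 1/(ωC) = 0.309 Ω
Parallel: admittances add. Y = 1/R + 1/(jωL) + jωC
Y = (0.156 + j1.65) S
|Y| = 1.66 S → |Z| = 1/|Y| = 0.602 Ω, ∠Z = −∠Y = -84.6°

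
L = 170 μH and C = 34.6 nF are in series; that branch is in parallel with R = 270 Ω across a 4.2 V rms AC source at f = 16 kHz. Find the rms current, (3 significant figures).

22.0 mA

ω = 2πf = 100500 rad/s
X_L = ωL = 17.1 Ω
X_C = 1/(ωC) = 287 Ω
Branch 1: Z₁ = R = 270 Ω
Branch 2 (series LC): Z₂ = j(X_L − X_C) = −j270 Ω
Parallel: Z = Z₁Z₂/(Z₁+Z₂), |Z| = 191 Ω, ∠Z = -45.0°
I = V/|Z| = 4.2/191 = 22.0 mA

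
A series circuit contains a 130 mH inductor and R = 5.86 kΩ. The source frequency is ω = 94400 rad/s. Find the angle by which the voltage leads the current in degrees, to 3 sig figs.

64.5°

X_L = ωL = 12300 Ω
Z = 5860 + j12300 Ω
|Z| = √(5860² + 12300²) = 13600 Ω
∠Z = arctan(12300/5860) = 64.5°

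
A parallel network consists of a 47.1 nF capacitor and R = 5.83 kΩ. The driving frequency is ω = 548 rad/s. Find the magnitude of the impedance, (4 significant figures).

X_C = 1/(ωC) = 38740 Ω
Parallel: admittances add. Y = 1/R + jωC
Y = (0.0001715 + j2.581e-05) S
|Y| = 0.0001735 S → |Z| = 1/|Y| = 5765 Ω, ∠Z = −∠Y = -8.557°

5765 Ω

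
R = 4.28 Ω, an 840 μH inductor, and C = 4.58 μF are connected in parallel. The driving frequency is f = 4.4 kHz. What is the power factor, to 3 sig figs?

0.942

ω = 2πf = 27650 rad/s
X_L = ωL = 23.2 Ω
X_C = 1/(ωC) = 7.90 Ω
Parallel: admittances add. Y = 1/R + 1/(jωL) + jωC
Y = (0.234 + j0.0836) S
|Y| = 0.248 S → |Z| = 1/|Y| = 4.03 Ω, ∠Z = −∠Y = -19.7°
cos φ = cos(-19.7°) = 0.942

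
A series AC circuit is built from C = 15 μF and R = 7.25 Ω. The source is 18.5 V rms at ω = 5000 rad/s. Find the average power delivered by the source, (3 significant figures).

X_C = 1/(ωC) = 13.3 Ω
Z = 7.25 − j13.3 Ω
|Z| = √(7.25² + 13.3²) = 15.2 Ω
∠Z = arctan(-13.3/7.25) = -61.5°
I = V/|Z| = 1.22 A
P = VI cos φ = 18.5 × 1.22 × cos(-61.5°) = 10.8 W

10.8 W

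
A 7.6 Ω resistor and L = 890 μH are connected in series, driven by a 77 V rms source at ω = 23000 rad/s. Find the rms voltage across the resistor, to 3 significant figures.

26.8 V

X_L = ωL = 20.5 Ω
Z = 7.60 + j20.5 Ω
|Z| = √(7.60² + 20.5²) = 21.8 Ω
I = V/|Z| = 3.53 A
V_R = I·|Z_R| = 3.53 × 7.60 = 26.8 V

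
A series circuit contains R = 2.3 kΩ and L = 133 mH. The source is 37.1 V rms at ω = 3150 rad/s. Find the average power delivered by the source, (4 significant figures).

579.2 mW

X_L = ωL = 419.0 Ω
Z = 2300 + j419.0 Ω
|Z| = √(2300² + 419.0²) = 2338 Ω
∠Z = arctan(419.0/2300) = 10.32°
I = V/|Z| = 15.87 mA
P = VI cos φ = 37.1 × 0.01587 × cos(10.32°) = 579.2 mW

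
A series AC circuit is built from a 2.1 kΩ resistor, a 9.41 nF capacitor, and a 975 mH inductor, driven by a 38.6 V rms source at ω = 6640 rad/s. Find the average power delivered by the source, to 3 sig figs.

32.9 mW

X_L = ωL = 6470 Ω
X_C = 1/(ωC) = 16000 Ω
Net reactance X = X_L − X_C = -9530 Ω
Z = 2100 − j9530 Ω
|Z| = √(2100² + 9530²) = 9760 Ω
∠Z = arctan(-9530/2100) = -77.6°
I = V/|Z| = 3.96 mA
P = VI cos φ = 38.6 × 0.00396 × cos(-77.6°) = 32.9 mW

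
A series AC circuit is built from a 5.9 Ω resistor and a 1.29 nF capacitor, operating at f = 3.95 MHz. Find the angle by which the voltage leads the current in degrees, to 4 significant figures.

ω = 2πf = 2.482e+07 rad/s
X_C = 1/(ωC) = 31.23 Ω
Z = 5.900 − j31.23 Ω
|Z| = √(5.900² + 31.23²) = 31.79 Ω
∠Z = arctan(-31.23/5.900) = -79.30°

-79.30°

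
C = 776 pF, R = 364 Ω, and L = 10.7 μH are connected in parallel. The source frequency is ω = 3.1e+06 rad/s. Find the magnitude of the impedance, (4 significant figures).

35.87 Ω

X_L = ωL = 33.17 Ω
X_C = 1/(ωC) = 415.7 Ω
Parallel: admittances add. Y = 1/R + 1/(jωL) + jωC
Y = (0.002747 − j0.02774) S
|Y| = 0.02788 S → |Z| = 1/|Y| = 35.87 Ω, ∠Z = −∠Y = 84.34°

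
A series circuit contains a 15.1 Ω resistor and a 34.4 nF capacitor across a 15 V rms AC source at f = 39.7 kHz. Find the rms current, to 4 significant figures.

ω = 2πf = 249400 rad/s
X_C = 1/(ωC) = 116.5 Ω
Z = 15.10 − j116.5 Ω
|Z| = √(15.10² + 116.5²) = 117.5 Ω
I = V/|Z| = 15/117.5 = 127.6 mA

127.6 mA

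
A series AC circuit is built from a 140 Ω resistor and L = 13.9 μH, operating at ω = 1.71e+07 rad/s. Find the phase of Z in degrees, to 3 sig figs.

X_L = ωL = 238 Ω
Z = 140 + j238 Ω
|Z| = √(140² + 238²) = 276 Ω
∠Z = arctan(238/140) = 59.5°

59.5°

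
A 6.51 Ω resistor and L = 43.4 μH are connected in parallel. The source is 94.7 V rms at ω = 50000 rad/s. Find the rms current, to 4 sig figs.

46.00 A

X_L = ωL = 2.170 Ω
Parallel: admittances add. Y = 1/R + 1/(jωL)
Y = (0.1536 − j0.4608) S
|Y| = 0.4858 S → |Z| = 1/|Y| = 2.059 Ω, ∠Z = −∠Y = 71.57°
I = V/|Z| = 94.7/2.059 = 46.00 A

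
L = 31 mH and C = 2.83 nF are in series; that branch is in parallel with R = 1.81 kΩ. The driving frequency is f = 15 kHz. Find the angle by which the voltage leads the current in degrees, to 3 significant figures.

ω = 2πf = 94250 rad/s
X_L = ωL = 2920 Ω
X_C = 1/(ωC) = 3750 Ω
Branch 1: Z₁ = R = 1810 Ω
Branch 2 (series LC): Z₂ = j(X_L − X_C) = −j828 Ω
Parallel: Z = Z₁Z₂/(Z₁+Z₂), |Z| = 753 Ω, ∠Z = -65.4°

-65.4°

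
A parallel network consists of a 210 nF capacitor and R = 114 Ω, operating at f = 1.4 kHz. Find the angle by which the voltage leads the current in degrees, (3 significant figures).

-11.9°

ω = 2πf = 8796 rad/s
X_C = 1/(ωC) = 541 Ω
Parallel: admittances add. Y = 1/R + jωC
Y = (0.00877 + j0.00185) S
|Y| = 0.00896 S → |Z| = 1/|Y| = 112 Ω, ∠Z = −∠Y = -11.9°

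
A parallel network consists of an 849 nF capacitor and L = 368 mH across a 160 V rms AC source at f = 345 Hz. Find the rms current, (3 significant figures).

ω = 2πf = 2168 rad/s
X_L = ωL = 798 Ω
X_C = 1/(ωC) = 543 Ω
Parallel: admittances add. Y = 1/(jωL) + jωC
Y = (0 + j0.000587) S
|Y| = 0.000587 S → |Z| = 1/|Y| = 1700 Ω, ∠Z = −∠Y = -90.0°
I = V/|Z| = 160/1700 = 93.9 mA

93.9 mA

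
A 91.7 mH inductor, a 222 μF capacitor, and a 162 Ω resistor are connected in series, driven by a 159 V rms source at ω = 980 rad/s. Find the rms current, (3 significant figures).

869 mA

X_L = ωL = 89.9 Ω
X_C = 1/(ωC) = 4.60 Ω
Net reactance X = X_L − X_C = 85.3 Ω
Z = 162 + j85.3 Ω
|Z| = √(162² + 85.3²) = 183 Ω
I = V/|Z| = 159/183 = 869 mA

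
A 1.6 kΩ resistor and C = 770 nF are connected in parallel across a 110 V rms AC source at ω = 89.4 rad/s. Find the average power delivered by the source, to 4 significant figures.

X_C = 1/(ωC) = 14530 Ω
Parallel: admittances add. Y = 1/R + jωC
Y = (0.0006250 + j6.884e-05) S
|Y| = 0.0006288 S → |Z| = 1/|Y| = 1590 Ω, ∠Z = −∠Y = -6.285°
I = V/|Z| = 69.17 mA
P = VI cos φ = 110 × 0.06917 × cos(-6.285°) = 7.563 W

7.563 W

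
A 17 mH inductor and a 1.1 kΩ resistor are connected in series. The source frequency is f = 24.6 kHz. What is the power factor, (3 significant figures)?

0.386

ω = 2πf = 154600 rad/s
X_L = ωL = 2630 Ω
Z = 1100 + j2630 Ω
|Z| = √(1100² + 2630²) = 2850 Ω
∠Z = arctan(2630/1100) = 67.3°
cos φ = cos(67.3°) = 0.386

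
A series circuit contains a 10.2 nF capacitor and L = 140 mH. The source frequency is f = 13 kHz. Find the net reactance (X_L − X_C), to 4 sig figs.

ω = 2πf = 81680 rad/s
X_L = ωL = 11440 Ω
X_C = 1/(ωC) = 1200 Ω
X = 11440 − 1200 = 10240 Ω

10240 Ω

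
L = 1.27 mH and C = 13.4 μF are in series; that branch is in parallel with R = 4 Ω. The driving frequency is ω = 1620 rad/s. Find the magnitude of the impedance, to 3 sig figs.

3.98 Ω

X_L = ωL = 2.06 Ω
X_C = 1/(ωC) = 46.1 Ω
Branch 1: Z₁ = R = 4.00 Ω
Branch 2 (series LC): Z₂ = j(X_L − X_C) = −j44.0 Ω
Parallel: Z = Z₁Z₂/(Z₁+Z₂), |Z| = 3.98 Ω, ∠Z = -5.19°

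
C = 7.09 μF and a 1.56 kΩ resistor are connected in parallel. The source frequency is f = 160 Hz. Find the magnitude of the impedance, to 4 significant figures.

ω = 2πf = 1005 rad/s
X_C = 1/(ωC) = 140.3 Ω
Parallel: admittances add. Y = 1/R + jωC
Y = (0.0006410 + j0.007128) S
|Y| = 0.007156 S → |Z| = 1/|Y| = 139.7 Ω, ∠Z = −∠Y = -84.86°

139.7 Ω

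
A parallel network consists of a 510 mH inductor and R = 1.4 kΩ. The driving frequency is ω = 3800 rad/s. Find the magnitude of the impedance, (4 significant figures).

1135 Ω

X_L = ωL = 1938 Ω
Parallel: admittances add. Y = 1/R + 1/(jωL)
Y = (0.0007143 − j0.0005160) S
|Y| = 0.0008812 S → |Z| = 1/|Y| = 1135 Ω, ∠Z = −∠Y = 35.84°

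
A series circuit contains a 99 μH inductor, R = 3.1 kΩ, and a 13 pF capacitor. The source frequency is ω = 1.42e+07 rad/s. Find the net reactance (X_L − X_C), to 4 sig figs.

X_L = ωL = 1406 Ω
X_C = 1/(ωC) = 5417 Ω
X = 1406 − 5417 = -4011 Ω

-4011 Ω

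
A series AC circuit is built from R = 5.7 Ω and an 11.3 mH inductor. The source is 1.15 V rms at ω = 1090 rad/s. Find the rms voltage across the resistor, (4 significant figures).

X_L = ωL = 12.32 Ω
Z = 5.700 + j12.32 Ω
|Z| = √(5.700² + 12.32²) = 13.57 Ω
I = V/|Z| = 84.73 mA
V_R = I·|Z_R| = 0.08473 × 5.700 = 0.4830 V

0.4830 V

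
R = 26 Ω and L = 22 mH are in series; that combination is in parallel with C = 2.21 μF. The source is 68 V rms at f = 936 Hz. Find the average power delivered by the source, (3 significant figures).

ω = 2πf = 5881 rad/s
X_L = ωL = 129 Ω
X_C = 1/(ωC) = 76.9 Ω
Branch 1 (R+jX_L): Z₁ = 26.0 + j129 Ω, |Z₁| = 132 Ω
Branch 2 (−jX_C): Z₂ = −j76.9 Ω
Parallel: Z = Z₁Z₂/(Z₁+Z₂), |Z| = 173 Ω, ∠Z = -75.0°
I = V/|Z| = 392 mA
P = VI cos φ = 68 × 0.392 × cos(-75.0°) = 6.90 W

6.90 W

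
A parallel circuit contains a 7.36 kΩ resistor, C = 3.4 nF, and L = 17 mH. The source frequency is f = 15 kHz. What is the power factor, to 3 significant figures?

0.408

ω = 2πf = 94250 rad/s
X_L = ωL = 1600 Ω
X_C = 1/(ωC) = 3120 Ω
Parallel: admittances add. Y = 1/R + 1/(jωL) + jωC
Y = (0.000136 − j0.000304) S
|Y| = 0.000333 S → |Z| = 1/|Y| = 3010 Ω, ∠Z = −∠Y = 65.9°
cos φ = cos(65.9°) = 0.408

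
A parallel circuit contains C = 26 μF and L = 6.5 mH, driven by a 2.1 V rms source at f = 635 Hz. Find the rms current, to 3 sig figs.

137 mA

ω = 2πf = 3990 rad/s
X_L = ωL = 25.9 Ω
X_C = 1/(ωC) = 9.64 Ω
Parallel: admittances add. Y = 1/(jωL) + jωC
Y = (0 + j0.0652) S
|Y| = 0.0652 S → |Z| = 1/|Y| = 15.3 Ω, ∠Z = −∠Y = -90.0°
I = V/|Z| = 2.1/15.3 = 137 mA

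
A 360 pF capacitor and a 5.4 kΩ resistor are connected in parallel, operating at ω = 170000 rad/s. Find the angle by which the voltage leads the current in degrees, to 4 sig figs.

X_C = 1/(ωC) = 16340 Ω
Parallel: admittances add. Y = 1/R + jωC
Y = (0.0001852 + j6.12e-05) S
|Y| = 0.0001950 S → |Z| = 1/|Y| = 5127 Ω, ∠Z = −∠Y = -18.29°

-18.29°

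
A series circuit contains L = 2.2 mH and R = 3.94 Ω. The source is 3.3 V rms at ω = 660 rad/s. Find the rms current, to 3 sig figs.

786 mA

X_L = ωL = 1.45 Ω
Z = 3.94 + j1.45 Ω
|Z| = √(3.94² + 1.45²) = 4.20 Ω
I = V/|Z| = 3.3/4.20 = 786 mA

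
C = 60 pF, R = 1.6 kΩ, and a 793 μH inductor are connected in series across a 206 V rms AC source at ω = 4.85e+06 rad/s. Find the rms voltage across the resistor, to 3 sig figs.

X_L = ωL = 3850 Ω
X_C = 1/(ωC) = 3440 Ω
Net reactance X = X_L − X_C = 410 Ω
Z = 1600 + j410 Ω
|Z| = √(1600² + 410²) = 1650 Ω
I = V/|Z| = 125 mA
V_R = I·|Z_R| = 0.125 × 1600 = 200 V

200 V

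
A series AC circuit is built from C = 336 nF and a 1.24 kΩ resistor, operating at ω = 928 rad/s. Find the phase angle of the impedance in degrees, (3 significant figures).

-68.9°

X_C = 1/(ωC) = 3210 Ω
Z = 1240 − j3210 Ω
|Z| = √(1240² + 3210²) = 3440 Ω
∠Z = arctan(-3210/1240) = -68.9°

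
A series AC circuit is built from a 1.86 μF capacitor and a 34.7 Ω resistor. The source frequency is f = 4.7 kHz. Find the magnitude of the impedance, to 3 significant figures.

ω = 2πf = 29530 rad/s
X_C = 1/(ωC) = 18.2 Ω
Z = 34.7 − j18.2 Ω
|Z| = √(34.7² + 18.2²) = 39.2 Ω

39.2 Ω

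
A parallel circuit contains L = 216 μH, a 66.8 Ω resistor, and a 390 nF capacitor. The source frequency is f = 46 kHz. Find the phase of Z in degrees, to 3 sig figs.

ω = 2πf = 289000 rad/s
X_L = ωL = 62.4 Ω
X_C = 1/(ωC) = 8.87 Ω
Parallel: admittances add. Y = 1/R + 1/(jωL) + jωC
Y = (0.0150 + j0.0967) S
|Y| = 0.0979 S → |Z| = 1/|Y| = 10.2 Ω, ∠Z = −∠Y = -81.2°

-81.2°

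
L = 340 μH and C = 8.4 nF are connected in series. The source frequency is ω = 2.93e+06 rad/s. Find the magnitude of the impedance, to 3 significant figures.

956 Ω

X_L = ωL = 996 Ω
X_C = 1/(ωC) = 40.6 Ω
Net reactance X = X_L − X_C = 956 Ω
Z = j956 Ω
|Z| = √(0² + 956²) = 956 Ω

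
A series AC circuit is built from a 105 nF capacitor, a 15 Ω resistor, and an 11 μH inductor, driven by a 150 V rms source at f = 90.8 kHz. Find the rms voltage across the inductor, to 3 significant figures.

ω = 2πf = 570500 rad/s
X_L = ωL = 6.28 Ω
X_C = 1/(ωC) = 16.7 Ω
Net reactance X = X_L − X_C = -10.4 Ω
Z = 15.0 − j10.4 Ω
|Z| = √(15.0² + 10.4²) = 18.3 Ω
I = V/|Z| = 8.21 A
V_L = I·|Z_L| = 8.21 × 6.28 = 51.5 V

51.5 V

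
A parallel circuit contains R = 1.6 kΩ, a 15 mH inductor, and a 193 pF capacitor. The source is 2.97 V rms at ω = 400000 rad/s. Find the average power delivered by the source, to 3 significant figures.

5.51 mW

X_L = ωL = 6000 Ω
X_C = 1/(ωC) = 13000 Ω
Parallel: admittances add. Y = 1/R + 1/(jωL) + jωC
Y = (0.000625 − j8.95e-05) S
|Y| = 0.000631 S → |Z| = 1/|Y| = 1580 Ω, ∠Z = −∠Y = 8.15°
I = V/|Z| = 1.88 mA
P = VI cos φ = 2.97 × 0.00188 × cos(8.15°) = 5.51 mW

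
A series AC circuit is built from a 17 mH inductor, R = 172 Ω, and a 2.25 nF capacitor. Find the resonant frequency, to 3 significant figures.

25.7 kHz

ω₀ = 1/√(LC) = 1/√(0.017 × 2.25e-09) = 161700 rad/s
f₀ = ω₀/(2π) = 25.7 kHz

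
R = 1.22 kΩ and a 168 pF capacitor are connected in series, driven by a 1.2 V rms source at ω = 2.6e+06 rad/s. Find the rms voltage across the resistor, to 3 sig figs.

0.564 V

X_C = 1/(ωC) = 2290 Ω
Z = 1220 − j2290 Ω
|Z| = √(1220² + 2290²) = 2590 Ω
I = V/|Z| = 463 μA
V_R = I·|Z_R| = 0.000463 × 1220 = 0.564 V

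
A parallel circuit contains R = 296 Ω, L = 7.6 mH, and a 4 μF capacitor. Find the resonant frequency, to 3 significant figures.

ω₀ = 1/√(LC) = 1/√(0.0076 × 4e-06) = 5735 rad/s
f₀ = ω₀/(2π) = 913 Hz

913 Hz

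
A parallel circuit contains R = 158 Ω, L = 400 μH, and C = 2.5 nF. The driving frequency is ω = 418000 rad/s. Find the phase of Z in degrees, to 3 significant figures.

37.9°

X_L = ωL = 167 Ω
X_C = 1/(ωC) = 957 Ω
Parallel: admittances add. Y = 1/R + 1/(jωL) + jωC
Y = (0.00633 − j0.00494) S
|Y| = 0.00803 S → |Z| = 1/|Y| = 125 Ω, ∠Z = −∠Y = 37.9°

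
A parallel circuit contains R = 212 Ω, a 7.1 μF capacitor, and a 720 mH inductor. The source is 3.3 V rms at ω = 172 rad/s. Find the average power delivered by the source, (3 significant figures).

51.4 mW

X_L = ωL = 124 Ω
X_C = 1/(ωC) = 819 Ω
Parallel: admittances add. Y = 1/R + 1/(jωL) + jωC
Y = (0.00472 − j0.00685) S
|Y| = 0.00832 S → |Z| = 1/|Y| = 120 Ω, ∠Z = −∠Y = 55.5°
I = V/|Z| = 27.5 mA
P = VI cos φ = 3.3 × 0.0275 × cos(55.5°) = 51.4 mW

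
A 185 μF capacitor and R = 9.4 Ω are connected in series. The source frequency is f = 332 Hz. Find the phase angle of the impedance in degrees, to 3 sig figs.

-15.4°

ω = 2πf = 2086 rad/s
X_C = 1/(ωC) = 2.59 Ω
Z = 9.40 − j2.59 Ω
|Z| = √(9.40² + 2.59²) = 9.75 Ω
∠Z = arctan(-2.59/9.40) = -15.4°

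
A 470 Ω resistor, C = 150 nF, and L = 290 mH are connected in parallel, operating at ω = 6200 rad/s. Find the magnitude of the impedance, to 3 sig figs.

X_L = ωL = 1800 Ω
X_C = 1/(ωC) = 1080 Ω
Parallel: admittances add. Y = 1/R + 1/(jωL) + jωC
Y = (0.00213 + j0.000374) S
|Y| = 0.00216 S → |Z| = 1/|Y| = 463 Ω, ∠Z = −∠Y = -9.97°

463 Ω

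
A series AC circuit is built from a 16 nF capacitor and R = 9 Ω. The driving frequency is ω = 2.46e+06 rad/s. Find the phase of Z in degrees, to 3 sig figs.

X_C = 1/(ωC) = 25.4 Ω
Z = 9.00 − j25.4 Ω
|Z| = √(9.00² + 25.4²) = 27.0 Ω
∠Z = arctan(-25.4/9.00) = -70.5°

-70.5°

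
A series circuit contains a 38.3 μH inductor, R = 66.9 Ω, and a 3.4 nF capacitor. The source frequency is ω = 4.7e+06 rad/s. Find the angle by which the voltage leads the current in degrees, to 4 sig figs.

X_L = ωL = 180.0 Ω
X_C = 1/(ωC) = 62.58 Ω
Net reactance X = X_L − X_C = 117.4 Ω
Z = 66.90 + j117.4 Ω
|Z| = √(66.90² + 117.4²) = 135.2 Ω
∠Z = arctan(117.4/66.90) = 60.33°

60.33°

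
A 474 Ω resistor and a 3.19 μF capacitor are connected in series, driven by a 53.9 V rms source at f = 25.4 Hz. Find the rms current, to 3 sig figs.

26.7 mA

ω = 2πf = 159.6 rad/s
X_C = 1/(ωC) = 1960 Ω
Z = 474 − j1960 Ω
|Z| = √(474² + 1960²) = 2020 Ω
I = V/|Z| = 53.9/2020 = 26.7 mA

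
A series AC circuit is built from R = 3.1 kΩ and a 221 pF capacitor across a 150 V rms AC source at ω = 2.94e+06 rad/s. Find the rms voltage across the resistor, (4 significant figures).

134.4 V

X_C = 1/(ωC) = 1539 Ω
Z = 3100 − j1539 Ω
|Z| = √(3100² + 1539²) = 3461 Ω
I = V/|Z| = 43.34 mA
V_R = I·|Z_R| = 0.04334 × 3100 = 134.4 V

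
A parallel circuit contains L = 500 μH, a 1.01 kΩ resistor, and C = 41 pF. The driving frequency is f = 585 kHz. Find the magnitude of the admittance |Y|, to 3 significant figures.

ω = 2πf = 3.676e+06 rad/s
X_L = ωL = 1840 Ω
X_C = 1/(ωC) = 6640 Ω
Parallel: admittances add. Y = 1/R + 1/(jωL) + jωC
Y = (0.000990 − j0.000393) S
|Y| = 0.00107 S → |Z| = 1/|Y| = 939 Ω, ∠Z = −∠Y = 21.7°

1.07 mS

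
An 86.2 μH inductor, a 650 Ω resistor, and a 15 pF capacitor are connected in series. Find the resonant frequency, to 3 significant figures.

4.43 MHz

ω₀ = 1/√(LC) = 1/√(8.62e-05 × 1.5e-11) = 2.781e+07 rad/s
f₀ = ω₀/(2π) = 4.43 MHz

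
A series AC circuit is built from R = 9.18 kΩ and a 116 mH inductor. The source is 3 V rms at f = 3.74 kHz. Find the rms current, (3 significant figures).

313 μA

ω = 2πf = 23500 rad/s
X_L = ωL = 2730 Ω
Z = 9180 + j2730 Ω
|Z| = √(9180² + 2730²) = 9580 Ω
I = V/|Z| = 3/9580 = 313 μA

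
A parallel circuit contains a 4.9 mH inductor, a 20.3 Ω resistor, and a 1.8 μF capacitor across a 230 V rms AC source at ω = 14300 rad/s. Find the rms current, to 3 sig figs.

X_L = ωL = 70.1 Ω
X_C = 1/(ωC) = 38.9 Ω
Parallel: admittances add. Y = 1/R + 1/(jωL) + jωC
Y = (0.0493 + j0.0115) S
|Y| = 0.0506 S → |Z| = 1/|Y| = 19.8 Ω, ∠Z = −∠Y = -13.1°
I = V/|Z| = 230/19.8 = 11.6 A

11.6 A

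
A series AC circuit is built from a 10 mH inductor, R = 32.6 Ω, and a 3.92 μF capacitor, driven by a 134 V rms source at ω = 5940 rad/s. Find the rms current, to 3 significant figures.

3.67 A

X_L = ωL = 59.4 Ω
X_C = 1/(ωC) = 42.9 Ω
Net reactance X = X_L − X_C = 16.5 Ω
Z = 32.6 + j16.5 Ω
|Z| = √(32.6² + 16.5²) = 36.5 Ω
I = V/|Z| = 134/36.5 = 3.67 A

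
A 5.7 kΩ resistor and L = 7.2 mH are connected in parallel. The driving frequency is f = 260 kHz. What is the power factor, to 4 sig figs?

0.8999

ω = 2πf = 1.634e+06 rad/s
X_L = ωL = 11760 Ω
Parallel: admittances add. Y = 1/R + 1/(jωL)
Y = (0.0001754 − j8.502e-05) S
|Y| = 0.0001950 S → |Z| = 1/|Y| = 5129 Ω, ∠Z = −∠Y = 25.86°
cos φ = cos(25.86°) = 0.8999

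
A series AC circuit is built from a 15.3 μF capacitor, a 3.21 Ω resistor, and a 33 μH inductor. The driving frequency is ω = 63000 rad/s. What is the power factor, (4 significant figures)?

0.9512

X_L = ωL = 2.079 Ω
X_C = 1/(ωC) = 1.037 Ω
Net reactance X = X_L − X_C = 1.042 Ω
Z = 3.210 + j1.042 Ω
|Z| = √(3.210² + 1.042²) = 3.375 Ω
∠Z = arctan(1.042/3.210) = 17.98°
cos φ = cos(17.98°) = 0.9512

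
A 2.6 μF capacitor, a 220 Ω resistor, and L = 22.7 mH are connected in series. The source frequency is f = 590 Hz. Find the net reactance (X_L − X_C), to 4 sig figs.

-19.60 Ω

ω = 2πf = 3707 rad/s
X_L = ωL = 84.15 Ω
X_C = 1/(ωC) = 103.8 Ω
X = 84.15 − 103.8 = -19.60 Ω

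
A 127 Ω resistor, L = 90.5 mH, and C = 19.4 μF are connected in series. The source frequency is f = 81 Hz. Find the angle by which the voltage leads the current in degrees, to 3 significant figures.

ω = 2πf = 508.9 rad/s
X_L = ωL = 46.1 Ω
X_C = 1/(ωC) = 101 Ω
Net reactance X = X_L − X_C = -55.2 Ω
Z = 127 − j55.2 Ω
|Z| = √(127² + 55.2²) = 138 Ω
∠Z = arctan(-55.2/127) = -23.5°

-23.5°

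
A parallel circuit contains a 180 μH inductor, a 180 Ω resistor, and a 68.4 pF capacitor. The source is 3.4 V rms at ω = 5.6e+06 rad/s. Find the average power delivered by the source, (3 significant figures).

64.2 mW

X_L = ωL = 1010 Ω
X_C = 1/(ωC) = 2610 Ω
Parallel: admittances add. Y = 1/R + 1/(jωL) + jωC
Y = (0.00556 − j0.000609) S
|Y| = 0.00559 S → |Z| = 1/|Y| = 179 Ω, ∠Z = −∠Y = 6.26°
I = V/|Z| = 19.0 mA
P = VI cos φ = 3.4 × 0.0190 × cos(6.26°) = 64.2 mW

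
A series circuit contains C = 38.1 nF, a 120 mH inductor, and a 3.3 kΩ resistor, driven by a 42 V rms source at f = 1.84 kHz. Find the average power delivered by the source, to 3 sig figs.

499 mW

ω = 2πf = 11560 rad/s
X_L = ωL = 1390 Ω
X_C = 1/(ωC) = 2270 Ω
Net reactance X = X_L − X_C = -883 Ω
Z = 3300 − j883 Ω
|Z| = √(3300² + 883²) = 3420 Ω
∠Z = arctan(-883/3300) = -15.0°
I = V/|Z| = 12.3 mA
P = VI cos φ = 42 × 0.0123 × cos(-15.0°) = 499 mW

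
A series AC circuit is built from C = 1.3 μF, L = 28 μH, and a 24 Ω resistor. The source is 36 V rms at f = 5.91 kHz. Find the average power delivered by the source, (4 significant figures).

32.29 W

ω = 2πf = 37130 rad/s
X_L = ωL = 1.040 Ω
X_C = 1/(ωC) = 20.72 Ω
Net reactance X = X_L − X_C = -19.68 Ω
Z = 24.00 − j19.68 Ω
|Z| = √(24.00² + 19.68²) = 31.03 Ω
∠Z = arctan(-19.68/24.00) = -39.35°
I = V/|Z| = 1.160 A
P = VI cos φ = 36 × 1.160 × cos(-39.35°) = 32.29 W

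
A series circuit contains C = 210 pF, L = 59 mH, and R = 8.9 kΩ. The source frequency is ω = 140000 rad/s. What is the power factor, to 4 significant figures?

X_L = ωL = 8260 Ω
X_C = 1/(ωC) = 34010 Ω
Net reactance X = X_L − X_C = -25750 Ω
Z = 8900 − j25750 Ω
|Z| = √(8900² + 25750²) = 27250 Ω
∠Z = arctan(-25750/8900) = -70.94°
cos φ = cos(-70.94°) = 0.3266

0.3266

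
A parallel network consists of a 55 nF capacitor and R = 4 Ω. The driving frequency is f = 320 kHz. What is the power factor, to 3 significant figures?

ω = 2πf = 2.011e+06 rad/s
X_C = 1/(ωC) = 9.04 Ω
Parallel: admittances add. Y = 1/R + jωC
Y = (0.250 + j0.111) S
|Y| = 0.273 S → |Z| = 1/|Y| = 3.66 Ω, ∠Z = −∠Y = -23.9°
cos φ = cos(-23.9°) = 0.915

0.915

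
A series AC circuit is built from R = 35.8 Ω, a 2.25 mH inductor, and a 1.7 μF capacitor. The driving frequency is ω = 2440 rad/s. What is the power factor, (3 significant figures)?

0.150

X_L = ωL = 5.49 Ω
X_C = 1/(ωC) = 241 Ω
Net reactance X = X_L − X_C = -236 Ω
Z = 35.8 − j236 Ω
|Z| = √(35.8² + 236²) = 238 Ω
∠Z = arctan(-236/35.8) = -81.4°
cos φ = cos(-81.4°) = 0.150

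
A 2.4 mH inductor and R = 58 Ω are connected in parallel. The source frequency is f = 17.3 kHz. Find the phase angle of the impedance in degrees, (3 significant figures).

ω = 2πf = 108700 rad/s
X_L = ωL = 261 Ω
Parallel: admittances add. Y = 1/R + 1/(jωL)
Y = (0.0172 − j0.00383) S
|Y| = 0.0177 S → |Z| = 1/|Y| = 56.6 Ω, ∠Z = −∠Y = 12.5°

12.5°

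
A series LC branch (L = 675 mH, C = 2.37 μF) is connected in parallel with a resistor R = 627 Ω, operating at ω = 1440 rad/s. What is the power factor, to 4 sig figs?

0.7347

X_L = ωL = 972.0 Ω
X_C = 1/(ωC) = 293.0 Ω
Branch 1: Z₁ = R = 627.0 Ω
Branch 2 (series LC): Z₂ = j(X_L − X_C) = j679.0 Ω
Parallel: Z = Z₁Z₂/(Z₁+Z₂), |Z| = 460.6 Ω, ∠Z = 42.72°
cos φ = cos(42.72°) = 0.7347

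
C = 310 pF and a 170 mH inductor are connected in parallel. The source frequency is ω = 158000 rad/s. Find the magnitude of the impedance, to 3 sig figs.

X_L = ωL = 26900 Ω
X_C = 1/(ωC) = 20400 Ω
Parallel: admittances add. Y = 1/(jωL) + jωC
Y = (0 + j1.17e-05) S
|Y| = 1.17e-05 S → |Z| = 1/|Y| = 85100 Ω, ∠Z = −∠Y = -90.0°

85100 Ω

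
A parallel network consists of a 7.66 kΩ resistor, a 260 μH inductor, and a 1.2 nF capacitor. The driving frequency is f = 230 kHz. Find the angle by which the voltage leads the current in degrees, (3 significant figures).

82.0°

ω = 2πf = 1.445e+06 rad/s
X_L = ωL = 376 Ω
X_C = 1/(ωC) = 577 Ω
Parallel: admittances add. Y = 1/R + 1/(jωL) + jωC
Y = (0.000131 − j0.000927) S
|Y| = 0.000936 S → |Z| = 1/|Y| = 1070 Ω, ∠Z = −∠Y = 82.0°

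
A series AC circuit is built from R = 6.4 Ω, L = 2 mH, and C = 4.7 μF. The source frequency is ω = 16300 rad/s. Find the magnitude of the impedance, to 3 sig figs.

X_L = ωL = 32.6 Ω
X_C = 1/(ωC) = 13.1 Ω
Net reactance X = X_L − X_C = 19.5 Ω
Z = 6.40 + j19.5 Ω
|Z| = √(6.40² + 19.5²) = 20.6 Ω

20.6 Ω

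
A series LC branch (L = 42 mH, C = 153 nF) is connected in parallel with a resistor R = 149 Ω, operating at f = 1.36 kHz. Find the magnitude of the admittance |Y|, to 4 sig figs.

ω = 2πf = 8545 rad/s
X_L = ωL = 358.9 Ω
X_C = 1/(ωC) = 764.9 Ω
Branch 1: Z₁ = R = 149.0 Ω
Branch 2 (series LC): Z₂ = j(X_L − X_C) = −j406.0 Ω
Parallel: Z = Z₁Z₂/(Z₁+Z₂), |Z| = 139.9 Ω, ∠Z = -20.15°
|Y| = 1/|Z| = 7.149 mS

7.149 mS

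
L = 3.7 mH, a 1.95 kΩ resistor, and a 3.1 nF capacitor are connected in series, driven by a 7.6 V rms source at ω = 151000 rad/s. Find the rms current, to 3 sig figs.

3.03 mA

X_L = ωL = 559 Ω
X_C = 1/(ωC) = 2140 Ω
Net reactance X = X_L − X_C = -1580 Ω
Z = 1950 − j1580 Ω
|Z| = √(1950² + 1580²) = 2510 Ω
I = V/|Z| = 7.6/2510 = 3.03 mA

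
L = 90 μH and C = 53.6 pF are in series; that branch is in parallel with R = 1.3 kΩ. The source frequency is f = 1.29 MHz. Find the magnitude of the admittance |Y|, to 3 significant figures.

998 μS

ω = 2πf = 8.105e+06 rad/s
X_L = ωL = 729 Ω
X_C = 1/(ωC) = 2300 Ω
Branch 1: Z₁ = R = 1300 Ω
Branch 2 (series LC): Z₂ = j(X_L − X_C) = −j1570 Ω
Parallel: Z = Z₁Z₂/(Z₁+Z₂), |Z| = 1000 Ω, ∠Z = -39.6°
|Y| = 1/|Z| = 998 μS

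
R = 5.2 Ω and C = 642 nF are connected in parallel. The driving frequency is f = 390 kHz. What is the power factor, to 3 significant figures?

0.121

ω = 2πf = 2.45e+06 rad/s
X_C = 1/(ωC) = 0.636 Ω
Parallel: admittances add. Y = 1/R + jωC
Y = (0.192 + j1.57) S
|Y| = 1.58 S → |Z| = 1/|Y| = 0.631 Ω, ∠Z = −∠Y = -83.0°
cos φ = cos(-83.0°) = 0.121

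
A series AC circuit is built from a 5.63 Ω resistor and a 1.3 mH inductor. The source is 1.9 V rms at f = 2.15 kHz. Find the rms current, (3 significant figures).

ω = 2πf = 13510 rad/s
X_L = ωL = 17.6 Ω
Z = 5.63 + j17.6 Ω
|Z| = √(5.63² + 17.6²) = 18.4 Ω
I = V/|Z| = 1.9/18.4 = 103 mA

103 mA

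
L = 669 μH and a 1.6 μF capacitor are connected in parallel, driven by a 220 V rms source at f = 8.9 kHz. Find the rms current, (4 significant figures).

13.80 A

ω = 2πf = 55920 rad/s
X_L = ωL = 37.41 Ω
X_C = 1/(ωC) = 11.18 Ω
Parallel: admittances add. Y = 1/(jωL) + jωC
Y = (0 + j0.06274) S
|Y| = 0.06274 S → |Z| = 1/|Y| = 15.94 Ω, ∠Z = −∠Y = -90.00°
I = V/|Z| = 220/15.94 = 13.80 A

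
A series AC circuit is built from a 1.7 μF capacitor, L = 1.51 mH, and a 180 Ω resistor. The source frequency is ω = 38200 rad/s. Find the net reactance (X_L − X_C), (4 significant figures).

X_L = ωL = 57.68 Ω
X_C = 1/(ωC) = 15.40 Ω
X = 57.68 − 15.40 = 42.28 Ω

42.28 Ω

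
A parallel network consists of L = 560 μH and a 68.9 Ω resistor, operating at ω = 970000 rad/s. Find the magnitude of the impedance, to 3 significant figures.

X_L = ωL = 543 Ω
Parallel: admittances add. Y = 1/R + 1/(jωL)
Y = (0.0145 − j0.00184) S
|Y| = 0.0146 S → |Z| = 1/|Y| = 68.4 Ω, ∠Z = −∠Y = 7.23°

68.4 Ω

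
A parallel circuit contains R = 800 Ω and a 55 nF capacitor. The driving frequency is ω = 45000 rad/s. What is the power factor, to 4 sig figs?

0.4508

X_C = 1/(ωC) = 404.0 Ω
Parallel: admittances add. Y = 1/R + jωC
Y = (0.001250 + j0.002475) S
|Y| = 0.002773 S → |Z| = 1/|Y| = 360.7 Ω, ∠Z = −∠Y = -63.20°
cos φ = cos(-63.20°) = 0.4508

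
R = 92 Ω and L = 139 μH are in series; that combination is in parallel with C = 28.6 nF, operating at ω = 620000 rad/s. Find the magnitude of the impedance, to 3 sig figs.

X_L = ωL = 86.2 Ω
X_C = 1/(ωC) = 56.4 Ω
Branch 1 (R+jX_L): Z₁ = 92.0 + j86.2 Ω, |Z₁| = 126 Ω
Branch 2 (−jX_C): Z₂ = −j56.4 Ω
Parallel: Z = Z₁Z₂/(Z₁+Z₂), |Z| = 73.5 Ω, ∠Z = -64.8°

73.5 Ω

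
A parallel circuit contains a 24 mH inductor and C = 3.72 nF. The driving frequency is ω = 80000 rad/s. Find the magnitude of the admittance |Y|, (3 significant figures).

223 μS

X_L = ωL = 1920 Ω
X_C = 1/(ωC) = 3360 Ω
Parallel: admittances add. Y = 1/(jωL) + jωC
Y = (0 − j0.000223) S
|Y| = 0.000223 S → |Z| = 1/|Y| = 4480 Ω, ∠Z = −∠Y = 90.0°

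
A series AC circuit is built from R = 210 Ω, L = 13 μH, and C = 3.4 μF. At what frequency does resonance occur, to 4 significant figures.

23.94 kHz

ω₀ = 1/√(LC) = 1/√(1.3e-05 × 3.4e-06) = 150400 rad/s
f₀ = ω₀/(2π) = 23.94 kHz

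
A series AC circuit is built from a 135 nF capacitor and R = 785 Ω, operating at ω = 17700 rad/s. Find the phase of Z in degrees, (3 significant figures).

X_C = 1/(ωC) = 418 Ω
Z = 785 − j418 Ω
|Z| = √(785² + 418²) = 890 Ω
∠Z = arctan(-418/785) = -28.1°

-28.1°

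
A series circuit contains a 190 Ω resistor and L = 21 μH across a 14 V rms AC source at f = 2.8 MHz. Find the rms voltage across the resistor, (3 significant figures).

ω = 2πf = 1.759e+07 rad/s
X_L = ωL = 369 Ω
Z = 190 + j369 Ω
|Z| = √(190² + 369²) = 415 Ω
I = V/|Z| = 33.7 mA
V_R = I·|Z_R| = 0.0337 × 190 = 6.40 V

6.40 V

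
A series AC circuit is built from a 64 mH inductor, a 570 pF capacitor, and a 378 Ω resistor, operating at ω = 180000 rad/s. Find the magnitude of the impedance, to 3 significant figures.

1810 Ω

X_L = ωL = 11500 Ω
X_C = 1/(ωC) = 9750 Ω
Net reactance X = X_L − X_C = 1770 Ω
Z = 378 + j1770 Ω
|Z| = √(378² + 1770²) = 1810 Ω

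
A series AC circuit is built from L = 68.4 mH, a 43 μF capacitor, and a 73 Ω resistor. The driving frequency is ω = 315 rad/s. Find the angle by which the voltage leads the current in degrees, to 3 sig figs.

-35.6°

X_L = ωL = 21.5 Ω
X_C = 1/(ωC) = 73.8 Ω
Net reactance X = X_L − X_C = -52.3 Ω
Z = 73.0 − j52.3 Ω
|Z| = √(73.0² + 52.3²) = 89.8 Ω
∠Z = arctan(-52.3/73.0) = -35.6°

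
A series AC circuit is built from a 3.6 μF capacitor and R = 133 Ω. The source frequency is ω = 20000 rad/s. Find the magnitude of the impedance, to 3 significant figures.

134 Ω

X_C = 1/(ωC) = 13.9 Ω
Z = 133 − j13.9 Ω
|Z| = √(133² + 13.9²) = 134 Ω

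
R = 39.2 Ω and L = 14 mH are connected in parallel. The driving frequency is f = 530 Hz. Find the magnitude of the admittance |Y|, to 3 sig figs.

33.3 mS

ω = 2πf = 3330 rad/s
X_L = ωL = 46.6 Ω
Parallel: admittances add. Y = 1/R + 1/(jωL)
Y = (0.0255 − j0.0214) S
|Y| = 0.0333 S → |Z| = 1/|Y| = 30.0 Ω, ∠Z = −∠Y = 40.1°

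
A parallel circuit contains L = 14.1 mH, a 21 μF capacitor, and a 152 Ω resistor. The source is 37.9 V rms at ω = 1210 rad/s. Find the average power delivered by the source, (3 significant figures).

X_L = ωL = 17.1 Ω
X_C = 1/(ωC) = 39.4 Ω
Parallel: admittances add. Y = 1/R + 1/(jωL) + jωC
Y = (0.00658 − j0.0332) S
|Y| = 0.0338 S → |Z| = 1/|Y| = 29.5 Ω, ∠Z = −∠Y = 78.8°
I = V/|Z| = 1.28 A
P = VI cos φ = 37.9 × 1.28 × cos(78.8°) = 9.45 W

9.45 W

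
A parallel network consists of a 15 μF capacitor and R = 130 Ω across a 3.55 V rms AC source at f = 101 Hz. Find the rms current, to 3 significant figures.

ω = 2πf = 634.6 rad/s
X_C = 1/(ωC) = 105 Ω
Parallel: admittances add. Y = 1/R + jωC
Y = (0.00769 + j0.00952) S
|Y| = 0.0122 S → |Z| = 1/|Y| = 81.7 Ω, ∠Z = −∠Y = -51.1°
I = V/|Z| = 3.55/81.7 = 43.4 mA

43.4 mA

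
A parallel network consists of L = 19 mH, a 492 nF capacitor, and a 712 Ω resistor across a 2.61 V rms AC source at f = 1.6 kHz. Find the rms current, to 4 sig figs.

3.743 mA

ω = 2πf = 10050 rad/s
X_L = ωL = 191.0 Ω
X_C = 1/(ωC) = 202.2 Ω
Parallel: admittances add. Y = 1/R + 1/(jωL) + jωC
Y = (0.001404 − j0.0002892) S
|Y| = 0.001434 S → |Z| = 1/|Y| = 697.4 Ω, ∠Z = −∠Y = 11.64°
I = V/|Z| = 2.61/697.4 = 3.743 mA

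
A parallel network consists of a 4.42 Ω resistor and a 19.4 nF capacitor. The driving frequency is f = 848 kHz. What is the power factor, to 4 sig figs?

ω = 2πf = 5.328e+06 rad/s
X_C = 1/(ωC) = 9.674 Ω
Parallel: admittances add. Y = 1/R + jωC
Y = (0.2262 + j0.1034) S
|Y| = 0.2487 S → |Z| = 1/|Y| = 4.020 Ω, ∠Z = −∠Y = -24.55°
cos φ = cos(-24.55°) = 0.9096

0.9096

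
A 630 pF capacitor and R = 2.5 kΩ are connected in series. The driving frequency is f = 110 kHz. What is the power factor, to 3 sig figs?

ω = 2πf = 691200 rad/s
X_C = 1/(ωC) = 2300 Ω
Z = 2500 − j2300 Ω
|Z| = √(2500² + 2300²) = 3390 Ω
∠Z = arctan(-2300/2500) = -42.6°
cos φ = cos(-42.6°) = 0.736

0.736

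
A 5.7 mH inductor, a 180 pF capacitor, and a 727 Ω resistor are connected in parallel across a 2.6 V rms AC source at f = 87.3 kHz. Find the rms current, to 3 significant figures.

ω = 2πf = 548500 rad/s
X_L = ωL = 3130 Ω
X_C = 1/(ωC) = 10100 Ω
Parallel: admittances add. Y = 1/R + 1/(jωL) + jωC
Y = (0.00138 − j0.000221) S
|Y| = 0.00139 S → |Z| = 1/|Y| = 718 Ω, ∠Z = −∠Y = 9.13°
I = V/|Z| = 2.6/718 = 3.62 mA

3.62 mA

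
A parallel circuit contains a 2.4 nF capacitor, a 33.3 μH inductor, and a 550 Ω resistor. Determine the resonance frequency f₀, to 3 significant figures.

563 kHz

ω₀ = 1/√(LC) = 1/√(3.33e-05 × 2.4e-09) = 3.537e+06 rad/s
f₀ = ω₀/(2π) = 563 kHz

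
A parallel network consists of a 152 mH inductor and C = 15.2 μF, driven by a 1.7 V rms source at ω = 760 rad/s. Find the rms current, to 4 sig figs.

X_L = ωL = 115.5 Ω
X_C = 1/(ωC) = 86.57 Ω
Parallel: admittances add. Y = 1/(jωL) + jωC
Y = (0 + j0.002895) S
|Y| = 0.002895 S → |Z| = 1/|Y| = 345.4 Ω, ∠Z = −∠Y = -90.00°
I = V/|Z| = 1.7/345.4 = 4.922 mA

4.922 mA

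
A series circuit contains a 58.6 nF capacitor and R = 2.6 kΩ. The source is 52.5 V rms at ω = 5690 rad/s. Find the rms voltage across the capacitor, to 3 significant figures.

39.7 V

X_C = 1/(ωC) = 3000 Ω
Z = 2600 − j3000 Ω
|Z| = √(2600² + 3000²) = 3970 Ω
I = V/|Z| = 13.2 mA
V_C = I·|Z_C| = 0.0132 × 3000 = 39.7 V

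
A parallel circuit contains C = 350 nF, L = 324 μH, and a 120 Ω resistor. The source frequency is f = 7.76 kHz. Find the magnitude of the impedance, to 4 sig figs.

21.29 Ω

ω = 2πf = 48760 rad/s
X_L = ωL = 15.80 Ω
X_C = 1/(ωC) = 58.60 Ω
Parallel: admittances add. Y = 1/R + 1/(jωL) + jωC
Y = (0.008333 − j0.04624) S
|Y| = 0.04698 S → |Z| = 1/|Y| = 21.29 Ω, ∠Z = −∠Y = 79.78°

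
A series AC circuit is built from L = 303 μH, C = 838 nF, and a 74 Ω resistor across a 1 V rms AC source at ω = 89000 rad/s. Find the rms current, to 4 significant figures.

X_L = ωL = 26.97 Ω
X_C = 1/(ωC) = 13.41 Ω
Net reactance X = X_L − X_C = 13.56 Ω
Z = 74.00 + j13.56 Ω
|Z| = √(74.00² + 13.56²) = 75.23 Ω
I = V/|Z| = 1/75.23 = 13.29 mA

13.29 mA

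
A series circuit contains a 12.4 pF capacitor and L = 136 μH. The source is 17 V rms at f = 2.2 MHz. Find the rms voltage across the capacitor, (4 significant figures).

25.08 V

ω = 2πf = 1.382e+07 rad/s
X_L = ωL = 1880 Ω
X_C = 1/(ωC) = 5834 Ω
Net reactance X = X_L − X_C = -3954 Ω
Z = − j3954 Ω
|Z| = √(0² + 3954²) = 3954 Ω
I = V/|Z| = 4.299 mA
V_C = I·|Z_C| = 0.004299 × 5834 = 25.08 V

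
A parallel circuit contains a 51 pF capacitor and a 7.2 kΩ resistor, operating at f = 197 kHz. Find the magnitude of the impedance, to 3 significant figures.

6550 Ω

ω = 2πf = 1.238e+06 rad/s
X_C = 1/(ωC) = 15800 Ω
Parallel: admittances add. Y = 1/R + jωC
Y = (0.000139 + j6.31e-05) S
|Y| = 0.000153 S → |Z| = 1/|Y| = 6550 Ω, ∠Z = −∠Y = -24.4°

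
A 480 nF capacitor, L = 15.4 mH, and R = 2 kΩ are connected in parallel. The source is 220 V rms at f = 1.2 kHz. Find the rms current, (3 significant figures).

1.10 A

ω = 2πf = 7540 rad/s
X_L = ωL = 116 Ω
X_C = 1/(ωC) = 276 Ω
Parallel: admittances add. Y = 1/R + 1/(jωL) + jωC
Y = (0.000500 − j0.00499) S
|Y| = 0.00502 S → |Z| = 1/|Y| = 199 Ω, ∠Z = −∠Y = 84.3°
I = V/|Z| = 220/199 = 1.10 A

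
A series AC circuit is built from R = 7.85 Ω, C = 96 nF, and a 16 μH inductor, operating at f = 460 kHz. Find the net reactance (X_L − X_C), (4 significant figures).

ω = 2πf = 2.89e+06 rad/s
X_L = ωL = 46.24 Ω
X_C = 1/(ωC) = 3.604 Ω
X = 46.24 − 3.604 = 42.64 Ω

42.64 Ω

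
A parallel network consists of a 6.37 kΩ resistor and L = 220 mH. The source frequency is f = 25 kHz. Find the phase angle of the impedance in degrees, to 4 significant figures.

ω = 2πf = 157100 rad/s
X_L = ωL = 34560 Ω
Parallel: admittances add. Y = 1/R + 1/(jωL)
Y = (0.0001570 − j2.894e-05) S
|Y| = 0.0001596 S → |Z| = 1/|Y| = 6264 Ω, ∠Z = −∠Y = 10.44°

10.44°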